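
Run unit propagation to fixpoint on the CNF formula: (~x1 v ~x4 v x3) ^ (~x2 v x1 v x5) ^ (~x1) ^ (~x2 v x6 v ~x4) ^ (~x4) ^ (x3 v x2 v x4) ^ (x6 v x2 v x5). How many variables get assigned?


Unit propagation repeatedly assigns the literal in any unit clause, then simplifies.
Assignments in order: x1 = F, x4 = F.
No further unit clauses remain.
Total variables assigned = 2.

2


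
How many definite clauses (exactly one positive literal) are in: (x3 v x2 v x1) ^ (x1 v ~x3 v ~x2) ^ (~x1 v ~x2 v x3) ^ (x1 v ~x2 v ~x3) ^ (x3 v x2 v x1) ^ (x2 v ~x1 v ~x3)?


A definite clause has exactly one positive literal.
Clause 1: 3 positive -> not definite
Clause 2: 1 positive -> definite
Clause 3: 1 positive -> definite
Clause 4: 1 positive -> definite
Clause 5: 3 positive -> not definite
Clause 6: 1 positive -> definite
Definite clause count = 4.

4


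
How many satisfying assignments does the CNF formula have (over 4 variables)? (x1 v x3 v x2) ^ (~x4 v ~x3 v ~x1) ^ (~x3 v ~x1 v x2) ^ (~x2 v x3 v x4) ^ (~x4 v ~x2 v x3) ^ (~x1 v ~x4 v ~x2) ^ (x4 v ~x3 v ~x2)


Enumerate all 16 truth assignments over 4 variables.
Test each against every clause.
Satisfying assignments found: 5.

5


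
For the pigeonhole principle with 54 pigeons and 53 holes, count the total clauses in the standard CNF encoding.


The PHP encoding has two parts:
1) At-least-one-hole clauses: 54 (one per pigeon, each with 53 literals).
2) At-most-one-pigeon-per-hole clauses: 53 holes * C(54,2) = 53 * 1431 = 75843.
Total clauses = 54 + 75843 = 75897.

75897


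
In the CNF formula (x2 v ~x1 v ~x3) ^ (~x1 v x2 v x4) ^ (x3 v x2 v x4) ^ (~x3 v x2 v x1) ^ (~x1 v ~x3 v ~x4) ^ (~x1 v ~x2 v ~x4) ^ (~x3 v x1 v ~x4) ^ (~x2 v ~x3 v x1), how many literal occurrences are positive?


Scan each clause for unnegated literals.
Clause 1: 1 positive; Clause 2: 2 positive; Clause 3: 3 positive; Clause 4: 2 positive; Clause 5: 0 positive; Clause 6: 0 positive; Clause 7: 1 positive; Clause 8: 1 positive.
Total positive literal occurrences = 10.

10


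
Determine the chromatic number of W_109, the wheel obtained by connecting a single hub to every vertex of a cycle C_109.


W_109 consists of the cycle C_109 together with a hub vertex adjacent to every cycle vertex.
The cycle C_109 needs 3 colors (odd cycle -> 3).
The hub is adjacent to every cycle vertex, so it must receive a new color distinct from all of them.
Chromatic number = 3 + 1 = 4.

4


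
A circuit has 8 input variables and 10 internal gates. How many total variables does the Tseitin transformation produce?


The Tseitin transformation introduces one auxiliary variable per gate.
Total variables = inputs + gates = 8 + 10 = 18.

18


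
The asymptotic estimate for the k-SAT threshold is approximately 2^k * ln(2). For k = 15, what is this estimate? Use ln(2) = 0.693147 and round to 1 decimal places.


Using the asymptotic formula: threshold ~ 2^k * ln(2).
2^15 = 32768.
32768 * 0.693147 = 22713.0.

22713.0


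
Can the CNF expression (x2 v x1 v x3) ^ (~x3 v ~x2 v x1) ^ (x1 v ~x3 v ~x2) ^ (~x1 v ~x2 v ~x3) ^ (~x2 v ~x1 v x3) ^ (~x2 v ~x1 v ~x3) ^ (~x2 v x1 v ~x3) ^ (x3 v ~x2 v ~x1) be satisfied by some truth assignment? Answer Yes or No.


Check all 8 possible truth assignments.
Number of satisfying assignments found: 4.
The formula is satisfiable.

Yes


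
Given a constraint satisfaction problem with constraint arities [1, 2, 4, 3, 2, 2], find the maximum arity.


The arities are: 1, 2, 4, 3, 2, 2.
Scan for the maximum value.
Maximum arity = 4.

4


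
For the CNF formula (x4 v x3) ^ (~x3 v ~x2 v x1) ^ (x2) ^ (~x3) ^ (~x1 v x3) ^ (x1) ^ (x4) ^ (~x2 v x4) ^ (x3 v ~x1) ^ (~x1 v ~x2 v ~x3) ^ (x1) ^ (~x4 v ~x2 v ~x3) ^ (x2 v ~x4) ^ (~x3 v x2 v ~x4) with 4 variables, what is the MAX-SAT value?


Enumerate all 16 truth assignments.
For each, count how many of the 14 clauses are satisfied.
The formula is not fully satisfiable, so the maximum is below 14.
Maximum simultaneously satisfiable clauses = 12.

12


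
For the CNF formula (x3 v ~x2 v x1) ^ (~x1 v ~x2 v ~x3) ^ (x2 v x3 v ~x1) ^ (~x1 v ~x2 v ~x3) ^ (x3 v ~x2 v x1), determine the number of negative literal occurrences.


Scan each clause for negated literals.
Clause 1: 1 negative; Clause 2: 3 negative; Clause 3: 1 negative; Clause 4: 3 negative; Clause 5: 1 negative.
Total negative literal occurrences = 9.

9


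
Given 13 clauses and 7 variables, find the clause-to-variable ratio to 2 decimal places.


Clause-to-variable ratio = clauses / variables.
13 / 7 = 1.86.

1.86


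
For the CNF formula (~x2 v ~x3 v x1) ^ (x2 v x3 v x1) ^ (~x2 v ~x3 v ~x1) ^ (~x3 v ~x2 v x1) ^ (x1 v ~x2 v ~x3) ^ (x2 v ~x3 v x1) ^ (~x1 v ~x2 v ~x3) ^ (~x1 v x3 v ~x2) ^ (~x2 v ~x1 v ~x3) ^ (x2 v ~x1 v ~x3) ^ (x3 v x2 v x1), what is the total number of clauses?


Each group enclosed in parentheses joined by ^ is one clause.
Counting the conjuncts: 11 clauses.

11


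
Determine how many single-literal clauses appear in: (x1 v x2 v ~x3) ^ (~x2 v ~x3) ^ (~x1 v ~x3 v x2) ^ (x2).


A unit clause contains exactly one literal.
Unit clauses found: (x2).
Count = 1.

1


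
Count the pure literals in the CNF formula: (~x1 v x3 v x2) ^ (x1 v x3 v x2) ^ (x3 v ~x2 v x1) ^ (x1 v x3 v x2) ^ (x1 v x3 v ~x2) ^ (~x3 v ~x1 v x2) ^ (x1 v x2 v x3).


A pure literal appears in only one polarity across all clauses.
No pure literals found.
Count = 0.

0


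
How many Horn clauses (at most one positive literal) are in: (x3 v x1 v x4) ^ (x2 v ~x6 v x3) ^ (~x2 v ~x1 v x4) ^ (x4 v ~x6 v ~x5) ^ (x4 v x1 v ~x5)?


A Horn clause has at most one positive literal.
Clause 1: 3 positive lit(s) -> not Horn
Clause 2: 2 positive lit(s) -> not Horn
Clause 3: 1 positive lit(s) -> Horn
Clause 4: 1 positive lit(s) -> Horn
Clause 5: 2 positive lit(s) -> not Horn
Total Horn clauses = 2.

2


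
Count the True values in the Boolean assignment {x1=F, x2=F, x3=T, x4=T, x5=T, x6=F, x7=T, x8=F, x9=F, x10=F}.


The weight is the number of variables assigned True.
True variables: x3, x4, x5, x7.
Weight = 4.

4


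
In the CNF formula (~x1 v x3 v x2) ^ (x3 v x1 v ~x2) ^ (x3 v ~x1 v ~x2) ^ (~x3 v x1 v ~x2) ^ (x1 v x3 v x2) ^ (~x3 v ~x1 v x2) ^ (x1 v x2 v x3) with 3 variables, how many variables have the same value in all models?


Find all satisfying assignments: 2 model(s).
Check which variables have the same value in every model.
Fixed variables: x3=T.
Backbone size = 1.

1


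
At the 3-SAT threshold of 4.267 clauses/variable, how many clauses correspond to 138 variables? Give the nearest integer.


The 3-SAT phase transition occurs at approximately 4.267 clauses per variable.
m = 4.267 * 138 = 588.846.
Rounded to nearest integer: 589.

589


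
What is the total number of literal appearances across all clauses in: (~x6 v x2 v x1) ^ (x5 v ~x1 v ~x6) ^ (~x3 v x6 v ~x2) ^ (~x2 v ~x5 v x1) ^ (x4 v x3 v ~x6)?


Clause lengths: 3, 3, 3, 3, 3.
Sum = 3 + 3 + 3 + 3 + 3 = 15.

15


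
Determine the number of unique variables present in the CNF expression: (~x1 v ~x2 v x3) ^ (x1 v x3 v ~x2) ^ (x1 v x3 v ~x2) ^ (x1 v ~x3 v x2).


Identify each distinct variable in the formula.
Variables found: x1, x2, x3.
Total distinct variables = 3.

3


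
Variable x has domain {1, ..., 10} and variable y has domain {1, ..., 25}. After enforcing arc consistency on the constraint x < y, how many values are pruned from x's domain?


For the constraint x < y, x needs a supporting value in y's domain.
x can be at most 24 (one less than y's maximum).
Valid x values from domain: 10 out of 10.
Pruned = 10 - 10 = 0.

0


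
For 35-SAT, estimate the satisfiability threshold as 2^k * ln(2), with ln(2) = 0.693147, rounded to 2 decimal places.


Using the asymptotic formula: threshold ~ 2^k * ln(2).
2^35 = 34359738368.
34359738368 * 0.693147 = 23816349570.56.

23816349570.56


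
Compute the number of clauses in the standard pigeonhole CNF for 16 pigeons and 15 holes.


The PHP encoding has two parts:
1) At-least-one-hole clauses: 16 (one per pigeon, each with 15 literals).
2) At-most-one-pigeon-per-hole clauses: 15 holes * C(16,2) = 15 * 120 = 1800.
Total clauses = 16 + 1800 = 1816.

1816


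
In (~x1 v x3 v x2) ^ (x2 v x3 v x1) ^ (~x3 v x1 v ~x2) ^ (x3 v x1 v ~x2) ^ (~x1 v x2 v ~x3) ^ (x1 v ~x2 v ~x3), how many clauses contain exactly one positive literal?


A definite clause has exactly one positive literal.
Clause 1: 2 positive -> not definite
Clause 2: 3 positive -> not definite
Clause 3: 1 positive -> definite
Clause 4: 2 positive -> not definite
Clause 5: 1 positive -> definite
Clause 6: 1 positive -> definite
Definite clause count = 3.

3


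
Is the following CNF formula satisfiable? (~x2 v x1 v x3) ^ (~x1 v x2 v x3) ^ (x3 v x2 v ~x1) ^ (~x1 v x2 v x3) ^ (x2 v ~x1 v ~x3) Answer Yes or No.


Check all 8 possible truth assignments.
Number of satisfying assignments found: 5.
The formula is satisfiable.

Yes


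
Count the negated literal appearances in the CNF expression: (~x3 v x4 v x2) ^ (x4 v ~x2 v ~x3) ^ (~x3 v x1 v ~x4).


Scan each clause for negated literals.
Clause 1: 1 negative; Clause 2: 2 negative; Clause 3: 2 negative.
Total negative literal occurrences = 5.

5


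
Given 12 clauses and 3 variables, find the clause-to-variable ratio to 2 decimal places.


Clause-to-variable ratio = clauses / variables.
12 / 3 = 4.0.

4.0


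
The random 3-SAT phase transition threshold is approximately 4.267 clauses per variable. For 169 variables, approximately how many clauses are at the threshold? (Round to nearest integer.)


The 3-SAT phase transition occurs at approximately 4.267 clauses per variable.
m = 4.267 * 169 = 721.123.
Rounded to nearest integer: 721.

721


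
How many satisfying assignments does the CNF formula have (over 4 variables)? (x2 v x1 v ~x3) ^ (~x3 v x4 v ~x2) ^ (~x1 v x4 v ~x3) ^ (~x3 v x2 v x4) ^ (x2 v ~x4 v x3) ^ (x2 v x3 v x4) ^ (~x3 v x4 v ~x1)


Enumerate all 16 truth assignments over 4 variables.
Test each against every clause.
Satisfying assignments found: 7.

7


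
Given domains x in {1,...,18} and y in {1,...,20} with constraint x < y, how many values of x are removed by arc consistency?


For the constraint x < y, x needs a supporting value in y's domain.
x can be at most 19 (one less than y's maximum).
Valid x values from domain: 18 out of 18.
Pruned = 18 - 18 = 0.

0


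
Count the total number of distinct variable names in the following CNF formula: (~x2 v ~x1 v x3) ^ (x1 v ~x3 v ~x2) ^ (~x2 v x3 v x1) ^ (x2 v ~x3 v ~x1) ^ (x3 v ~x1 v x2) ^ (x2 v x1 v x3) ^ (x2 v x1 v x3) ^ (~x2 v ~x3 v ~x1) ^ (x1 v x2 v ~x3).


Identify each distinct variable in the formula.
Variables found: x1, x2, x3.
Total distinct variables = 3.

3


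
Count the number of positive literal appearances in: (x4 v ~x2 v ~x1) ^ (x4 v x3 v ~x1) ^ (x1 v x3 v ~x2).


Scan each clause for unnegated literals.
Clause 1: 1 positive; Clause 2: 2 positive; Clause 3: 2 positive.
Total positive literal occurrences = 5.

5


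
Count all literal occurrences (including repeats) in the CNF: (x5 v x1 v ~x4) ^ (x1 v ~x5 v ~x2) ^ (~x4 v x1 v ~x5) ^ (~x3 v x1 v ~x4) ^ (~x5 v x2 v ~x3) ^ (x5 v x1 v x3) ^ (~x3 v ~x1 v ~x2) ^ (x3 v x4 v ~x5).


Clause lengths: 3, 3, 3, 3, 3, 3, 3, 3.
Sum = 3 + 3 + 3 + 3 + 3 + 3 + 3 + 3 = 24.

24


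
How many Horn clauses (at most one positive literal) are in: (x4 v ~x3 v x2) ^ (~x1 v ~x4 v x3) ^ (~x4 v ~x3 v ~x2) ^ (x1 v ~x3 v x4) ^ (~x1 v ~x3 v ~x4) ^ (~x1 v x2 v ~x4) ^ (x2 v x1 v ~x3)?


A Horn clause has at most one positive literal.
Clause 1: 2 positive lit(s) -> not Horn
Clause 2: 1 positive lit(s) -> Horn
Clause 3: 0 positive lit(s) -> Horn
Clause 4: 2 positive lit(s) -> not Horn
Clause 5: 0 positive lit(s) -> Horn
Clause 6: 1 positive lit(s) -> Horn
Clause 7: 2 positive lit(s) -> not Horn
Total Horn clauses = 4.

4


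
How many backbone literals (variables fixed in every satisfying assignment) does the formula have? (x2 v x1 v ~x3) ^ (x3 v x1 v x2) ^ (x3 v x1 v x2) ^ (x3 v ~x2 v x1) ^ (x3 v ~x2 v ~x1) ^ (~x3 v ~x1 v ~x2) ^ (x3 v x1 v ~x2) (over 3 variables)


Find all satisfying assignments: 3 model(s).
Check which variables have the same value in every model.
No variable is fixed across all models.
Backbone size = 0.

0


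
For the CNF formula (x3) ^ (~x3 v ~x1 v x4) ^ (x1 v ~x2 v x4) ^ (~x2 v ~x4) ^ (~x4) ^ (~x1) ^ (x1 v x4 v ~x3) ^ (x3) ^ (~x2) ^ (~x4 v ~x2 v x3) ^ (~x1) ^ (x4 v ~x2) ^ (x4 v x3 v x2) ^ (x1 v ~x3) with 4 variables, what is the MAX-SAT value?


Enumerate all 16 truth assignments.
For each, count how many of the 14 clauses are satisfied.
The formula is not fully satisfiable, so the maximum is below 14.
Maximum simultaneously satisfiable clauses = 12.

12


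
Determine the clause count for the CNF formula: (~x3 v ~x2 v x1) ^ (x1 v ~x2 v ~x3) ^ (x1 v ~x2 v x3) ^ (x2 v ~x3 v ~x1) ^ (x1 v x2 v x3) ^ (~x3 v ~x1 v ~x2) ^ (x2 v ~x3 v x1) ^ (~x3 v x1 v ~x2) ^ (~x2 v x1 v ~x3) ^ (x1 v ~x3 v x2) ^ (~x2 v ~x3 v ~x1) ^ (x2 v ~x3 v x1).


Each group enclosed in parentheses joined by ^ is one clause.
Counting the conjuncts: 12 clauses.

12


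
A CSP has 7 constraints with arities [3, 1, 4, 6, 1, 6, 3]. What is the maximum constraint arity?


The arities are: 3, 1, 4, 6, 1, 6, 3.
Scan for the maximum value.
Maximum arity = 6.

6


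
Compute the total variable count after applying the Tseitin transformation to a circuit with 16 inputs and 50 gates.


The Tseitin transformation introduces one auxiliary variable per gate.
Total variables = inputs + gates = 16 + 50 = 66.

66


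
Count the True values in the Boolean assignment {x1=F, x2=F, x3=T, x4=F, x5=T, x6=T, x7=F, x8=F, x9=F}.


The weight is the number of variables assigned True.
True variables: x3, x5, x6.
Weight = 3.

3


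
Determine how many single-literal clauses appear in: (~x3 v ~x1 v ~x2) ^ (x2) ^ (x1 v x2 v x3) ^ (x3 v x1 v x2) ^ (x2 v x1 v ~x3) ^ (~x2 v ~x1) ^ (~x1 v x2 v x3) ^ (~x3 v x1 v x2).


A unit clause contains exactly one literal.
Unit clauses found: (x2).
Count = 1.

1


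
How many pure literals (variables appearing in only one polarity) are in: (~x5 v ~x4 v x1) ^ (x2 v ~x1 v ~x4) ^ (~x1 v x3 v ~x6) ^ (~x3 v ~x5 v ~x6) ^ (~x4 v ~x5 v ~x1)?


A pure literal appears in only one polarity across all clauses.
Pure literals: x2 (positive only), x4 (negative only), x5 (negative only), x6 (negative only).
Count = 4.

4


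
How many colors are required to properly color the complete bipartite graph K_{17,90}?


K_{17,90} is bipartite by definition: the two parts are independent sets, with every edge crossing between them.
Color all vertices in one part with color 1 and all vertices in the other part with color 2.
Since the graph has at least one edge, one color does not suffice.
Chromatic number = 2.

2


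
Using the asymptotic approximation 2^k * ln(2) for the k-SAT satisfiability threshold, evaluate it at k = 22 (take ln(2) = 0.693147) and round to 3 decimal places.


Using the asymptotic formula: threshold ~ 2^k * ln(2).
2^22 = 4194304.
4194304 * 0.693147 = 2907269.235.

2907269.235


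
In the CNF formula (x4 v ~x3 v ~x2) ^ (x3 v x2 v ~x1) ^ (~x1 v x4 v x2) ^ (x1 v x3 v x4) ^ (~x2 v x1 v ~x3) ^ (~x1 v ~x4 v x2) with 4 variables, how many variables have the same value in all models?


Find all satisfying assignments: 7 model(s).
Check which variables have the same value in every model.
No variable is fixed across all models.
Backbone size = 0.

0


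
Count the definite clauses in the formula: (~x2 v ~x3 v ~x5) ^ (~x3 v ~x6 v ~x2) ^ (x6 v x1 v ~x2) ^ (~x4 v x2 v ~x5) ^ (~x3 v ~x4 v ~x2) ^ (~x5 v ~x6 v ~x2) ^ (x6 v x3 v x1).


A definite clause has exactly one positive literal.
Clause 1: 0 positive -> not definite
Clause 2: 0 positive -> not definite
Clause 3: 2 positive -> not definite
Clause 4: 1 positive -> definite
Clause 5: 0 positive -> not definite
Clause 6: 0 positive -> not definite
Clause 7: 3 positive -> not definite
Definite clause count = 1.

1


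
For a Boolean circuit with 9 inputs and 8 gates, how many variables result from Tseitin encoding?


The Tseitin transformation introduces one auxiliary variable per gate.
Total variables = inputs + gates = 9 + 8 = 17.

17


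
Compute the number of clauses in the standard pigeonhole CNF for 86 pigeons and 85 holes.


The PHP encoding has two parts:
1) At-least-one-hole clauses: 86 (one per pigeon, each with 85 literals).
2) At-most-one-pigeon-per-hole clauses: 85 holes * C(86,2) = 85 * 3655 = 310675.
Total clauses = 86 + 310675 = 310761.

310761


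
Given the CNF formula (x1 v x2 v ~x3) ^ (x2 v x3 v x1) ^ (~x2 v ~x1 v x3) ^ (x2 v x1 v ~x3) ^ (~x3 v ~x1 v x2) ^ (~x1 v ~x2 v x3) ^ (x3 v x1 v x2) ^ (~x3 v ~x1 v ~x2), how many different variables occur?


Identify each distinct variable in the formula.
Variables found: x1, x2, x3.
Total distinct variables = 3.

3


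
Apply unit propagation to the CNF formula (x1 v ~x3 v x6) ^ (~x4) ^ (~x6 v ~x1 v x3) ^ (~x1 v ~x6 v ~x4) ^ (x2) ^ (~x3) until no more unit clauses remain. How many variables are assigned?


Unit propagation repeatedly assigns the literal in any unit clause, then simplifies.
Assignments in order: x4 = F, x2 = T, x3 = F.
No further unit clauses remain.
Total variables assigned = 3.

3


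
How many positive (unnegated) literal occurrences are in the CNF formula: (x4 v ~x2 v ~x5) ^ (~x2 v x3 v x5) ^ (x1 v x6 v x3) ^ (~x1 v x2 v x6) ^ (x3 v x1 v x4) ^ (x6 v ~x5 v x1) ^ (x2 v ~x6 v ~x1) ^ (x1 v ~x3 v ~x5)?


Scan each clause for unnegated literals.
Clause 1: 1 positive; Clause 2: 2 positive; Clause 3: 3 positive; Clause 4: 2 positive; Clause 5: 3 positive; Clause 6: 2 positive; Clause 7: 1 positive; Clause 8: 1 positive.
Total positive literal occurrences = 15.

15


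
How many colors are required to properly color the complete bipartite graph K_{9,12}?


K_{9,12} is bipartite by definition: the two parts are independent sets, with every edge crossing between them.
Color all vertices in one part with color 1 and all vertices in the other part with color 2.
Since the graph has at least one edge, one color does not suffice.
Chromatic number = 2.

2


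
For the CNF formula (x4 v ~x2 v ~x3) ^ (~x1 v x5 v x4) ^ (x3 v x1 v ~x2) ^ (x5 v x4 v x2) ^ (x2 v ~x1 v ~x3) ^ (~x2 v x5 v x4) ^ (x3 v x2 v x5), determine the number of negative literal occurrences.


Scan each clause for negated literals.
Clause 1: 2 negative; Clause 2: 1 negative; Clause 3: 1 negative; Clause 4: 0 negative; Clause 5: 2 negative; Clause 6: 1 negative; Clause 7: 0 negative.
Total negative literal occurrences = 7.

7


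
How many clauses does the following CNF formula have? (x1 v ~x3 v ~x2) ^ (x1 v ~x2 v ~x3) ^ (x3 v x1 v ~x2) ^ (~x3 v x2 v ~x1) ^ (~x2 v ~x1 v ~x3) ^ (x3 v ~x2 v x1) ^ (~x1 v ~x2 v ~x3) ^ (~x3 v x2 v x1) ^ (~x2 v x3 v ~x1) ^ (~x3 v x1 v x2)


Each group enclosed in parentheses joined by ^ is one clause.
Counting the conjuncts: 10 clauses.

10


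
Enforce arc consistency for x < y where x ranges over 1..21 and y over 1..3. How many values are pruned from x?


For the constraint x < y, x needs a supporting value in y's domain.
x can be at most 2 (one less than y's maximum).
Valid x values from domain: 2 out of 21.
Pruned = 21 - 2 = 19.

19


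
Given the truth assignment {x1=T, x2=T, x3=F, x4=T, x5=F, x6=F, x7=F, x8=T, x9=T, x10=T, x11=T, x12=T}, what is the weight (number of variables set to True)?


The weight is the number of variables assigned True.
True variables: x1, x2, x4, x8, x9, x10, x11, x12.
Weight = 8.

8


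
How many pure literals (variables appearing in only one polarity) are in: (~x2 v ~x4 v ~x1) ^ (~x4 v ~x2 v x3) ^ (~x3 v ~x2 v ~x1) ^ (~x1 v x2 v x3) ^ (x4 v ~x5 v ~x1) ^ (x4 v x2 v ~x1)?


A pure literal appears in only one polarity across all clauses.
Pure literals: x1 (negative only), x5 (negative only).
Count = 2.

2


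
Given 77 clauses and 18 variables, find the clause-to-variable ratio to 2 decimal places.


Clause-to-variable ratio = clauses / variables.
77 / 18 = 4.28.

4.28


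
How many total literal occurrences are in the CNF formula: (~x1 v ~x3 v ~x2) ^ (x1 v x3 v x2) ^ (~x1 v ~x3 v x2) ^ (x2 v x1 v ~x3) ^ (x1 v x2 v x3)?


Clause lengths: 3, 3, 3, 3, 3.
Sum = 3 + 3 + 3 + 3 + 3 = 15.

15


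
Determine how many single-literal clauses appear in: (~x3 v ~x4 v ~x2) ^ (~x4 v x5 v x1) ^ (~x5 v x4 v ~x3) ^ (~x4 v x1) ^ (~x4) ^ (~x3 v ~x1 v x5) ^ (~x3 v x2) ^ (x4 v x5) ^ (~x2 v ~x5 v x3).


A unit clause contains exactly one literal.
Unit clauses found: (~x4).
Count = 1.

1


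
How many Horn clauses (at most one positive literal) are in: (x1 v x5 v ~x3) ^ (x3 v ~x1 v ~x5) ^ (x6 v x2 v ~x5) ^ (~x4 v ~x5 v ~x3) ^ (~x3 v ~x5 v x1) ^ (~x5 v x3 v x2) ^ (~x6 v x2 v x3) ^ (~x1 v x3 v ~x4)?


A Horn clause has at most one positive literal.
Clause 1: 2 positive lit(s) -> not Horn
Clause 2: 1 positive lit(s) -> Horn
Clause 3: 2 positive lit(s) -> not Horn
Clause 4: 0 positive lit(s) -> Horn
Clause 5: 1 positive lit(s) -> Horn
Clause 6: 2 positive lit(s) -> not Horn
Clause 7: 2 positive lit(s) -> not Horn
Clause 8: 1 positive lit(s) -> Horn
Total Horn clauses = 4.

4


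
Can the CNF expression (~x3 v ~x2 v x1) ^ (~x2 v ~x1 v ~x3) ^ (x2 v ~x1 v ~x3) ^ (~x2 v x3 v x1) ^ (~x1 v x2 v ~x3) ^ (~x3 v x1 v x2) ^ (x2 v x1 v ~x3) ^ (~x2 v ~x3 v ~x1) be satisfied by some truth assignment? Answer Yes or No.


Check all 8 possible truth assignments.
Number of satisfying assignments found: 3.
The formula is satisfiable.

Yes


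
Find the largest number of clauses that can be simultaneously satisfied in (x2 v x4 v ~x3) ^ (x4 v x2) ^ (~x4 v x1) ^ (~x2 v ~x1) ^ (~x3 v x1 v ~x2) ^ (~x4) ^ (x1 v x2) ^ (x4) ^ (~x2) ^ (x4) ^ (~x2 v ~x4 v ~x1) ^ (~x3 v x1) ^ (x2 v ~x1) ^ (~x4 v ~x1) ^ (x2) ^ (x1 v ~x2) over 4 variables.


Enumerate all 16 truth assignments.
For each, count how many of the 16 clauses are satisfied.
The formula is not fully satisfiable, so the maximum is below 16.
Maximum simultaneously satisfiable clauses = 12.

12


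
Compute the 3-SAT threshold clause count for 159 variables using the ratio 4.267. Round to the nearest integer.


The 3-SAT phase transition occurs at approximately 4.267 clauses per variable.
m = 4.267 * 159 = 678.453.
Rounded to nearest integer: 678.

678


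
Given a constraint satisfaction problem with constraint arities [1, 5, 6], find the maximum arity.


The arities are: 1, 5, 6.
Scan for the maximum value.
Maximum arity = 6.

6


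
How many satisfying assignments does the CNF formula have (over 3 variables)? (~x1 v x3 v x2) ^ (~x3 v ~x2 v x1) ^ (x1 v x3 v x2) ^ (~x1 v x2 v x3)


Enumerate all 8 truth assignments over 3 variables.
Test each against every clause.
Satisfying assignments found: 5.

5


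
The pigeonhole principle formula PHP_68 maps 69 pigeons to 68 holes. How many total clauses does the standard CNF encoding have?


The PHP encoding has two parts:
1) At-least-one-hole clauses: 69 (one per pigeon, each with 68 literals).
2) At-most-one-pigeon-per-hole clauses: 68 holes * C(69,2) = 68 * 2346 = 159528.
Total clauses = 69 + 159528 = 159597.

159597


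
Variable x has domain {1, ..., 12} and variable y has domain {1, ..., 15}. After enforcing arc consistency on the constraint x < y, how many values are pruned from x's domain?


For the constraint x < y, x needs a supporting value in y's domain.
x can be at most 14 (one less than y's maximum).
Valid x values from domain: 12 out of 12.
Pruned = 12 - 12 = 0.

0


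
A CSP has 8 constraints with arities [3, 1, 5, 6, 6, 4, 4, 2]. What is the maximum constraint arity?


The arities are: 3, 1, 5, 6, 6, 4, 4, 2.
Scan for the maximum value.
Maximum arity = 6.

6


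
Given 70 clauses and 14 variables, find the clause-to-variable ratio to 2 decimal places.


Clause-to-variable ratio = clauses / variables.
70 / 14 = 5.0.

5.0


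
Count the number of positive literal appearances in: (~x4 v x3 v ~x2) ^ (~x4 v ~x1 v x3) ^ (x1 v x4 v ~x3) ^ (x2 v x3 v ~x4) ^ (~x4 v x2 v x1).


Scan each clause for unnegated literals.
Clause 1: 1 positive; Clause 2: 1 positive; Clause 3: 2 positive; Clause 4: 2 positive; Clause 5: 2 positive.
Total positive literal occurrences = 8.

8


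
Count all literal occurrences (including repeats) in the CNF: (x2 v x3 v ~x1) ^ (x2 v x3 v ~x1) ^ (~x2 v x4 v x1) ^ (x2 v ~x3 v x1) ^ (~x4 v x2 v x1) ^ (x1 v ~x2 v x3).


Clause lengths: 3, 3, 3, 3, 3, 3.
Sum = 3 + 3 + 3 + 3 + 3 + 3 = 18.

18


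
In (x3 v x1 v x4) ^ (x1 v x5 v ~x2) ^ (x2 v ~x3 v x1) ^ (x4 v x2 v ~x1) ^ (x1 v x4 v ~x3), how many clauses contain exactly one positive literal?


A definite clause has exactly one positive literal.
Clause 1: 3 positive -> not definite
Clause 2: 2 positive -> not definite
Clause 3: 2 positive -> not definite
Clause 4: 2 positive -> not definite
Clause 5: 2 positive -> not definite
Definite clause count = 0.

0


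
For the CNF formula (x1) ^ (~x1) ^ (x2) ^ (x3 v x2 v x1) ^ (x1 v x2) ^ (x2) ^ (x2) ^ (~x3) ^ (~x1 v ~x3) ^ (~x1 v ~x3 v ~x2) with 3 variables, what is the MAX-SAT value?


Enumerate all 8 truth assignments.
For each, count how many of the 10 clauses are satisfied.
The formula is not fully satisfiable, so the maximum is below 10.
Maximum simultaneously satisfiable clauses = 9.

9


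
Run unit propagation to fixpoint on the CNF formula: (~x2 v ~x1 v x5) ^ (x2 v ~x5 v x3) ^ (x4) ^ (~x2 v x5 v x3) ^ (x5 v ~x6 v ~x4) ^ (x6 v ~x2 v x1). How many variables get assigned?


Unit propagation repeatedly assigns the literal in any unit clause, then simplifies.
Assignments in order: x4 = T.
No further unit clauses remain.
Total variables assigned = 1.

1


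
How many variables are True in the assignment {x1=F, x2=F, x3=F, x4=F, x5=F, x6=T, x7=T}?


The weight is the number of variables assigned True.
True variables: x6, x7.
Weight = 2.

2


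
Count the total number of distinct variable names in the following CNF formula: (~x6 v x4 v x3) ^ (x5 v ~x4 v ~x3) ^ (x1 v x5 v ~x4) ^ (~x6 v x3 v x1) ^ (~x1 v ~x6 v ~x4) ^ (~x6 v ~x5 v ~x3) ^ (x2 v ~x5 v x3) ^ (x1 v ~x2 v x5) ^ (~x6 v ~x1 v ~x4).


Identify each distinct variable in the formula.
Variables found: x1, x2, x3, x4, x5, x6.
Total distinct variables = 6.

6


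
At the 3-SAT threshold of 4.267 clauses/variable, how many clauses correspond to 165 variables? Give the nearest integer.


The 3-SAT phase transition occurs at approximately 4.267 clauses per variable.
m = 4.267 * 165 = 704.055.
Rounded to nearest integer: 704.

704


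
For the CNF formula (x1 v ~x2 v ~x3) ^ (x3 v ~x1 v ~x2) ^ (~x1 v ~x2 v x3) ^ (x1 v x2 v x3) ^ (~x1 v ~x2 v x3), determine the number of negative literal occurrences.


Scan each clause for negated literals.
Clause 1: 2 negative; Clause 2: 2 negative; Clause 3: 2 negative; Clause 4: 0 negative; Clause 5: 2 negative.
Total negative literal occurrences = 8.

8


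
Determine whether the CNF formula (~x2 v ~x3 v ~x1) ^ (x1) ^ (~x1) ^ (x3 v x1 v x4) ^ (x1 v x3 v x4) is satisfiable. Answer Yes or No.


Check all 16 possible truth assignments.
Number of satisfying assignments found: 0.
The formula is unsatisfiable.

No


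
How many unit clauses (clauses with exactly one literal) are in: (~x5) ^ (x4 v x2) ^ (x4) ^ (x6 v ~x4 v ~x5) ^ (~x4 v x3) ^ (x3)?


A unit clause contains exactly one literal.
Unit clauses found: (~x5), (x4), (x3).
Count = 3.

3


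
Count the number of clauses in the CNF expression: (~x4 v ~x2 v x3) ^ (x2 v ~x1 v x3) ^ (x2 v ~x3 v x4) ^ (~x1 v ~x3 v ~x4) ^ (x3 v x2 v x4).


Each group enclosed in parentheses joined by ^ is one clause.
Counting the conjuncts: 5 clauses.

5


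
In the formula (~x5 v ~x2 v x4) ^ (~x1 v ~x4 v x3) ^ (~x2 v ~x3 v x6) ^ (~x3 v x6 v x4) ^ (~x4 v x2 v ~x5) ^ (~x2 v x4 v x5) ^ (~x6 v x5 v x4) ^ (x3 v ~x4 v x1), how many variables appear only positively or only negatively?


A pure literal appears in only one polarity across all clauses.
No pure literals found.
Count = 0.

0


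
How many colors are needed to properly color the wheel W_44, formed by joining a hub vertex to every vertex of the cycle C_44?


W_44 consists of the cycle C_44 together with a hub vertex adjacent to every cycle vertex.
The cycle C_44 needs 2 colors (even cycle -> 2).
The hub is adjacent to every cycle vertex, so it must receive a new color distinct from all of them.
Chromatic number = 2 + 1 = 3.

3


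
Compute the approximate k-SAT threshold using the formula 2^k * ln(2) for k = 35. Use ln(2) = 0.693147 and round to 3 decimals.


Using the asymptotic formula: threshold ~ 2^k * ln(2).
2^35 = 34359738368.
34359738368 * 0.693147 = 23816349570.564.

23816349570.564


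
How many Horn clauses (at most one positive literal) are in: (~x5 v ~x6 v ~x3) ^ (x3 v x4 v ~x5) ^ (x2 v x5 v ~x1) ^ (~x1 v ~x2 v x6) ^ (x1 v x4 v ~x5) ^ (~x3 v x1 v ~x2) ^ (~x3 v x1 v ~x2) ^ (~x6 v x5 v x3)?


A Horn clause has at most one positive literal.
Clause 1: 0 positive lit(s) -> Horn
Clause 2: 2 positive lit(s) -> not Horn
Clause 3: 2 positive lit(s) -> not Horn
Clause 4: 1 positive lit(s) -> Horn
Clause 5: 2 positive lit(s) -> not Horn
Clause 6: 1 positive lit(s) -> Horn
Clause 7: 1 positive lit(s) -> Horn
Clause 8: 2 positive lit(s) -> not Horn
Total Horn clauses = 4.

4


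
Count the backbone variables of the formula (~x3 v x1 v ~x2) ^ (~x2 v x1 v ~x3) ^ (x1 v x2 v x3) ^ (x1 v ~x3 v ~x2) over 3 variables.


Find all satisfying assignments: 6 model(s).
Check which variables have the same value in every model.
No variable is fixed across all models.
Backbone size = 0.

0


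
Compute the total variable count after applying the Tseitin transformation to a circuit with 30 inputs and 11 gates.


The Tseitin transformation introduces one auxiliary variable per gate.
Total variables = inputs + gates = 30 + 11 = 41.

41


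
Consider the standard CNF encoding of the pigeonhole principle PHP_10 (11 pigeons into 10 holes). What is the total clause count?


The PHP encoding has two parts:
1) At-least-one-hole clauses: 11 (one per pigeon, each with 10 literals).
2) At-most-one-pigeon-per-hole clauses: 10 holes * C(11,2) = 10 * 55 = 550.
Total clauses = 11 + 550 = 561.

561


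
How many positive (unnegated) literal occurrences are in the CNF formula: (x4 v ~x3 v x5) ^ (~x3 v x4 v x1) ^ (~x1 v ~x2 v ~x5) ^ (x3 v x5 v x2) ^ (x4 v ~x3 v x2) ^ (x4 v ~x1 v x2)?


Scan each clause for unnegated literals.
Clause 1: 2 positive; Clause 2: 2 positive; Clause 3: 0 positive; Clause 4: 3 positive; Clause 5: 2 positive; Clause 6: 2 positive.
Total positive literal occurrences = 11.

11


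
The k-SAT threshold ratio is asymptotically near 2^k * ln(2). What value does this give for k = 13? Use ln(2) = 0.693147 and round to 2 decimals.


Using the asymptotic formula: threshold ~ 2^k * ln(2).
2^13 = 8192.
8192 * 0.693147 = 5678.26.

5678.26


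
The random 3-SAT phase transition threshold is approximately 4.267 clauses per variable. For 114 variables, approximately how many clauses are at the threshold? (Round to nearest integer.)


The 3-SAT phase transition occurs at approximately 4.267 clauses per variable.
m = 4.267 * 114 = 486.438.
Rounded to nearest integer: 486.

486


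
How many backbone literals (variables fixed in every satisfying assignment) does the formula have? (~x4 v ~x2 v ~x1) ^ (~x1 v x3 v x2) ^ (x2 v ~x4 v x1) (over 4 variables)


Find all satisfying assignments: 10 model(s).
Check which variables have the same value in every model.
No variable is fixed across all models.
Backbone size = 0.

0


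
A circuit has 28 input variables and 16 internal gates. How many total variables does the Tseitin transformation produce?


The Tseitin transformation introduces one auxiliary variable per gate.
Total variables = inputs + gates = 28 + 16 = 44.

44


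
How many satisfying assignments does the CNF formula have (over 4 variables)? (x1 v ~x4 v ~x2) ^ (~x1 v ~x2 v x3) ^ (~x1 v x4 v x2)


Enumerate all 16 truth assignments over 4 variables.
Test each against every clause.
Satisfying assignments found: 10.

10


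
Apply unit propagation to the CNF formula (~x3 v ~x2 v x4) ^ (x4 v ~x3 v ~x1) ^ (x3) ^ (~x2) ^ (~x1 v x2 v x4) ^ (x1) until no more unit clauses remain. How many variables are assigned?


Unit propagation repeatedly assigns the literal in any unit clause, then simplifies.
Assignments in order: x3 = T, x2 = F, x1 = T, x4 = T.
No further unit clauses remain.
Total variables assigned = 4.

4


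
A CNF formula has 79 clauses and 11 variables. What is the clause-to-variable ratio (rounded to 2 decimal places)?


Clause-to-variable ratio = clauses / variables.
79 / 11 = 7.18.

7.18


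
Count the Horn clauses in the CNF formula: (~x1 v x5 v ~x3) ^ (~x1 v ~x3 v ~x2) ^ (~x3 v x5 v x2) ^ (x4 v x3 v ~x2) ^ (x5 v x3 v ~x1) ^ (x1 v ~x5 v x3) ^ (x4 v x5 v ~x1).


A Horn clause has at most one positive literal.
Clause 1: 1 positive lit(s) -> Horn
Clause 2: 0 positive lit(s) -> Horn
Clause 3: 2 positive lit(s) -> not Horn
Clause 4: 2 positive lit(s) -> not Horn
Clause 5: 2 positive lit(s) -> not Horn
Clause 6: 2 positive lit(s) -> not Horn
Clause 7: 2 positive lit(s) -> not Horn
Total Horn clauses = 2.

2


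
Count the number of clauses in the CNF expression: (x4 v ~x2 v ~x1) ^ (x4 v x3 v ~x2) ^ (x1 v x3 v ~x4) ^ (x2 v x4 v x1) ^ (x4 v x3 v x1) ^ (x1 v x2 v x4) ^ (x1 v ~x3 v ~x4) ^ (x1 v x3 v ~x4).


Each group enclosed in parentheses joined by ^ is one clause.
Counting the conjuncts: 8 clauses.

8


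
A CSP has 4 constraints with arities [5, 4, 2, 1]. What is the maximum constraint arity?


The arities are: 5, 4, 2, 1.
Scan for the maximum value.
Maximum arity = 5.

5


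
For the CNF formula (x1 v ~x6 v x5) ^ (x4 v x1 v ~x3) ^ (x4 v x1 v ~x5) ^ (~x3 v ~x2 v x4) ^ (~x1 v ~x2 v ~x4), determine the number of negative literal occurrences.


Scan each clause for negated literals.
Clause 1: 1 negative; Clause 2: 1 negative; Clause 3: 1 negative; Clause 4: 2 negative; Clause 5: 3 negative.
Total negative literal occurrences = 8.

8


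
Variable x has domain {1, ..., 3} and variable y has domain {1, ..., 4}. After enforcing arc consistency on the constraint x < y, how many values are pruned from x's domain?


For the constraint x < y, x needs a supporting value in y's domain.
x can be at most 3 (one less than y's maximum).
Valid x values from domain: 3 out of 3.
Pruned = 3 - 3 = 0.

0


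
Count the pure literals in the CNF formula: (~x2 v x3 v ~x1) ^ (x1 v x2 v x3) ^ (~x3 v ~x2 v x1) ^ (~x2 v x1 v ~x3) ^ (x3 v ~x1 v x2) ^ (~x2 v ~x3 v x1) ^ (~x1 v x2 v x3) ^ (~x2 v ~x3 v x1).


A pure literal appears in only one polarity across all clauses.
No pure literals found.
Count = 0.

0


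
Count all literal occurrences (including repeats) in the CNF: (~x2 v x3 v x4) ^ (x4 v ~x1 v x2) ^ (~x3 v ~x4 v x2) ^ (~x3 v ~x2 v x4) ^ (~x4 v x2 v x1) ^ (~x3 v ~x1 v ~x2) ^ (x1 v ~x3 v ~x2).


Clause lengths: 3, 3, 3, 3, 3, 3, 3.
Sum = 3 + 3 + 3 + 3 + 3 + 3 + 3 = 21.

21


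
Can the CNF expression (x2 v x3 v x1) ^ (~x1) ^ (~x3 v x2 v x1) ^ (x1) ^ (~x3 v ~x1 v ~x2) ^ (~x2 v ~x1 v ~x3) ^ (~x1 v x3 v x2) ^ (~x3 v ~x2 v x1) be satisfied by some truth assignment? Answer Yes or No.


Check all 8 possible truth assignments.
Number of satisfying assignments found: 0.
The formula is unsatisfiable.

No


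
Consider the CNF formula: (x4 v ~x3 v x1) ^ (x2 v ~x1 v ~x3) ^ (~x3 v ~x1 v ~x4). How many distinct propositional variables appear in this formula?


Identify each distinct variable in the formula.
Variables found: x1, x2, x3, x4.
Total distinct variables = 4.

4


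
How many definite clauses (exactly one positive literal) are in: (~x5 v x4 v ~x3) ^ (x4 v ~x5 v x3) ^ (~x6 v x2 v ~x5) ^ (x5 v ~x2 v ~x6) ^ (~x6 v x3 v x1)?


A definite clause has exactly one positive literal.
Clause 1: 1 positive -> definite
Clause 2: 2 positive -> not definite
Clause 3: 1 positive -> definite
Clause 4: 1 positive -> definite
Clause 5: 2 positive -> not definite
Definite clause count = 3.

3


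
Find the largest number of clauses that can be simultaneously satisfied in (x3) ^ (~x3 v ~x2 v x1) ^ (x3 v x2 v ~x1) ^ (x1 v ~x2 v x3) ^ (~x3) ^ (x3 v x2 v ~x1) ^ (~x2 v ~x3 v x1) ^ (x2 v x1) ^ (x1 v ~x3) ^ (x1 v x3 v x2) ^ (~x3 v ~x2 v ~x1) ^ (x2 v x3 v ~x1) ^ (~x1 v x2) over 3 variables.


Enumerate all 8 truth assignments.
For each, count how many of the 13 clauses are satisfied.
The formula is not fully satisfiable, so the maximum is below 13.
Maximum simultaneously satisfiable clauses = 12.

12


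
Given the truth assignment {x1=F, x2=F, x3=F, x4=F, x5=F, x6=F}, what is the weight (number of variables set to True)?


The weight is the number of variables assigned True.
True variables: none.
Weight = 0.

0


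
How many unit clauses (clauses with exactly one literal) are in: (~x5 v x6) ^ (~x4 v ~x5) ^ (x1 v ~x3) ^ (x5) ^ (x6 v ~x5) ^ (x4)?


A unit clause contains exactly one literal.
Unit clauses found: (x5), (x4).
Count = 2.

2


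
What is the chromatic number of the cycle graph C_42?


A cycle on an even number of vertices is bipartite: alternate two colors around the cycle.
Since 42 is even, two colors suffice, and at least two are needed because the graph has edges.
Chromatic number = 2.

2


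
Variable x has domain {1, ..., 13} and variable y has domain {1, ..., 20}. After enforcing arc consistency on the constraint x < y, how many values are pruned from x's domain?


For the constraint x < y, x needs a supporting value in y's domain.
x can be at most 19 (one less than y's maximum).
Valid x values from domain: 13 out of 13.
Pruned = 13 - 13 = 0.

0


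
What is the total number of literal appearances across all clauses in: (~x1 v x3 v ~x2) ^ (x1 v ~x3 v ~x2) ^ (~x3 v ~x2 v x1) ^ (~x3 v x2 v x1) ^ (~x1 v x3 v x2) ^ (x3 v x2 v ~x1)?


Clause lengths: 3, 3, 3, 3, 3, 3.
Sum = 3 + 3 + 3 + 3 + 3 + 3 = 18.

18


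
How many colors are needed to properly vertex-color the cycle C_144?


A cycle on an even number of vertices is bipartite: alternate two colors around the cycle.
Since 144 is even, two colors suffice, and at least two are needed because the graph has edges.
Chromatic number = 2.

2


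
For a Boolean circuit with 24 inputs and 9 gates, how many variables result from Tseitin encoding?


The Tseitin transformation introduces one auxiliary variable per gate.
Total variables = inputs + gates = 24 + 9 = 33.

33


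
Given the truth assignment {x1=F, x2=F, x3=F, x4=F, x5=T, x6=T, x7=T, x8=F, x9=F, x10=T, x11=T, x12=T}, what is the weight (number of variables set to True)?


The weight is the number of variables assigned True.
True variables: x5, x6, x7, x10, x11, x12.
Weight = 6.

6


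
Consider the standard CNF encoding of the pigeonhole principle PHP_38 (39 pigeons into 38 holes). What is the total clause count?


The PHP encoding has two parts:
1) At-least-one-hole clauses: 39 (one per pigeon, each with 38 literals).
2) At-most-one-pigeon-per-hole clauses: 38 holes * C(39,2) = 38 * 741 = 28158.
Total clauses = 39 + 28158 = 28197.

28197


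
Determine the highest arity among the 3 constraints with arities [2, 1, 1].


The arities are: 2, 1, 1.
Scan for the maximum value.
Maximum arity = 2.

2


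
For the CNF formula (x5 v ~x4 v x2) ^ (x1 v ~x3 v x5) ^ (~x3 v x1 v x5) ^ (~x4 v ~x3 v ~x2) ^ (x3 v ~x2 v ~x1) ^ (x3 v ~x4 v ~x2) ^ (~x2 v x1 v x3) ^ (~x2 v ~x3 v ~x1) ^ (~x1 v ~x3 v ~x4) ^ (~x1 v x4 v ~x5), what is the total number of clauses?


Each group enclosed in parentheses joined by ^ is one clause.
Counting the conjuncts: 10 clauses.

10


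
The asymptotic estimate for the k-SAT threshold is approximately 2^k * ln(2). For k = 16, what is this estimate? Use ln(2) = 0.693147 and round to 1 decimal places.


Using the asymptotic formula: threshold ~ 2^k * ln(2).
2^16 = 65536.
65536 * 0.693147 = 45426.1.

45426.1
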